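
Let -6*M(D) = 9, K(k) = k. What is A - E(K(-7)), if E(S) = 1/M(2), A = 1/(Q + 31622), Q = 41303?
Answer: 145853/218775 ≈ 0.66668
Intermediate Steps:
M(D) = -3/2 (M(D) = -1/6*9 = -3/2)
A = 1/72925 (A = 1/(41303 + 31622) = 1/72925 ≈ 1.3713e-5)
E(S) = -2/3 (E(S) = 1/(-3/2) = -2/3)
A - E(K(-7)) = 1/72925 - 1*(-2/3) = 1/72925 + 2/3 = 145853/218775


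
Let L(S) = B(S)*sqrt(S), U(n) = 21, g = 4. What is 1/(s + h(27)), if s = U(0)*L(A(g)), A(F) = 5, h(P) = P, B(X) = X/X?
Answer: -3/164 + 7*sqrt(5)/492 ≈ 0.013521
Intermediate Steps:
B(X) = 1
L(S) = sqrt(S) (L(S) = 1*sqrt(S) = sqrt(S))
s = 21*sqrt(5) ≈ 46.957
1/(s + h(27)) = 1/(21*sqrt(5) + 27) = 1/(27 + 21*sqrt(5))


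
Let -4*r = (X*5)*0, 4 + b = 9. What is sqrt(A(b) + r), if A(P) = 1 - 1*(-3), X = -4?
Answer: 2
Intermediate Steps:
b = 5 (b = -4 + 9 = 5)
r = 0 (r = -(-4*5)*0/4 = -(-5)*0 = -1/4*0 = 0)
A(P) = 4 (A(P) = 1 + 3 = 4)
sqrt(A(b) + r) = sqrt(4 + 0) = sqrt(4) = 2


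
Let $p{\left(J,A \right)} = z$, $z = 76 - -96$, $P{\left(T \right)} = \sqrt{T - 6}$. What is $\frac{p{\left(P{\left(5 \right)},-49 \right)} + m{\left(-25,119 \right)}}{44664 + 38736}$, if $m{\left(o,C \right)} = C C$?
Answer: $\frac{14333}{83400} \approx 0.17186$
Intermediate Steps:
$P{\left(T \right)} = \sqrt{-6 + T}$
$z = 172$ ($z = 76 + 96 = 172$)
$p{\left(J,A \right)} = 172$
$m{\left(o,C \right)} = C^{2}$
$\frac{p{\left(P{\left(5 \right)},-49 \right)} + m{\left(-25,119 \right)}}{44664 + 38736} = \frac{172 + 119^{2}}{44664 + 38736} = \frac{172 + 14161}{83400} = 14333 \cdot \frac{1}{83400} = \frac{14333}{83400}$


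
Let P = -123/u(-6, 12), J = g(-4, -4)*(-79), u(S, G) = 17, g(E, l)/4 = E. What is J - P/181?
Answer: 3889451/3077 ≈ 1264.0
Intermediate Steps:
g(E, l) = 4*E
J = 1264 (J = (4*(-4))*(-79) = -16*(-79) = 1264)
P = -123/17 ≈ -7.2353
J - P/181 = 1264 - (-123)/(17*181) = 1264 - 1*(-123/3077) = 1264 + 123/3077 = 3889451/3077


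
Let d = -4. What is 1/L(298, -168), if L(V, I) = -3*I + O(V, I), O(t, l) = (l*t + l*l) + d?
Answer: -1/21340 ≈ -4.6860e-5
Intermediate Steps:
O(t, l) = -4 + l² + l*t (O(t, l) = (l*t + l*l) - 4 = (l*t + l²) - 4 = (l² + l*t) - 4 = -4 + l² + l*t)
L(V, I) = -4 + I² - 3*I + I*V (L(V, I) = -3*I + (-4 + I² + I*V) = -4 + I² - 3*I + I*V)
1/L(298, -168) = 1/(-4 + (-168)² - 3*(-168) - 168*298) = 1/(-4 + 28224 + 504 - 50064) = 1/(-21340) = -1/21340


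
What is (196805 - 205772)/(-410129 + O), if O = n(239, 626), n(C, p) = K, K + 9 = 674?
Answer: 2989/136488 ≈ 0.021899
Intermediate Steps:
K = 665 (K = -9 + 674 = 665)
n(C, p) = 665
O = 665
(196805 - 205772)/(-410129 + O) = (196805 - 205772)/(-410129 + 665) = -8967/(-409464) = -8967*(-1/409464) = 2989/136488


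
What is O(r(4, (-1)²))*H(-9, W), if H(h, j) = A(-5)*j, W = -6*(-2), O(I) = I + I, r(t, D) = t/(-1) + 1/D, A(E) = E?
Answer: 360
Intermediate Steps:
r(t, D) = 1/D - t (r(t, D) = t*(-1) + 1/D = -t + 1/D = 1/D - t)
O(I) = 2*I
W = 12
H(h, j) = -5*j
O(r(4, (-1)²))*H(-9, W) = (2*(1/((-1)²) - 1*4))*(-5*12) = (2*(1/1 - 4))*(-60) = (2*(1 - 4))*(-60) = (2*(-3))*(-60) = -6*(-60) = 360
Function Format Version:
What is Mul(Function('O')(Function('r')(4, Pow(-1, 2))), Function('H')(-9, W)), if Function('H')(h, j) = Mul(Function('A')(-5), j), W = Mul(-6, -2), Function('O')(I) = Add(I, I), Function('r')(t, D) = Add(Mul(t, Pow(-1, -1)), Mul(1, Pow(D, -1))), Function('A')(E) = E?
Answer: 360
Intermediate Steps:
Function('r')(t, D) = Add(Pow(D, -1), Mul(-1, t)) (Function('r')(t, D) = Add(Mul(t, -1), Pow(D, -1)) = Add(Mul(-1, t), Pow(D, -1)) = Add(Pow(D, -1), Mul(-1, t)))
Function('O')(I) = Mul(2, I)
W = 12
Function('H')(h, j) = Mul(-5, j)
Mul(Function('O')(Function('r')(4, Pow(-1, 2))), Function('H')(-9, W)) = Mul(Mul(2, Add(Pow(Pow(-1, 2), -1), Mul(-1, 4))), Mul(-5, 12)) = Mul(Mul(2, Add(Pow(1, -1), -4)), -60) = Mul(Mul(2, Add(1, -4)), -60) = Mul(Mul(2, -3), -60) = Mul(-6, -60) = 360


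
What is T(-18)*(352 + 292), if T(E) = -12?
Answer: -7728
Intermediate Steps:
T(-18)*(352 + 292) = -12*(352 + 292) = -12*644 = -7728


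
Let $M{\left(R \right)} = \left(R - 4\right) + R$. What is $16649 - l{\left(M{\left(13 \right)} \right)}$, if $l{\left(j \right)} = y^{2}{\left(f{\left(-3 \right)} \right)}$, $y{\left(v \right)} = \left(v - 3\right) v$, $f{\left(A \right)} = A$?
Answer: $16325$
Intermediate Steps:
$y{\left(v \right)} = v \left(-3 + v\right)$ ($y{\left(v \right)} = \left(-3 + v\right) v = v \left(-3 + v\right)$)
$M{\left(R \right)} = -4 + 2 R$ ($M{\left(R \right)} = \left(-4 + R\right) + R = -4 + 2 R$)
$l{\left(j \right)} = 324$ ($l{\left(j \right)} = \left(- 3 \left(-3 - 3\right)\right)^{2} = \left(\left(-3\right) \left(-6\right)\right)^{2} = 18^{2} = 324$)
$16649 - l{\left(M{\left(13 \right)} \right)} = 16649 - 324 = 16325$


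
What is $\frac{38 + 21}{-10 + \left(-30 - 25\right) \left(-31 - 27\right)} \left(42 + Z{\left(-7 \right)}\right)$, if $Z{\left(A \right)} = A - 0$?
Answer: $\frac{413}{636} \approx 0.64937$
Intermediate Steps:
$Z{\left(A \right)} = A$ ($Z{\left(A \right)} = A + 0 = A$)
$\frac{38 + 21}{-10 + \left(-30 - 25\right) \left(-31 - 27\right)} \left(42 + Z{\left(-7 \right)}\right) = \frac{38 + 21}{-10 + \left(-30 - 25\right) \left(-31 - 27\right)} \left(42 - 7\right) = \frac{59}{-10 - -3190} \cdot 35 = \frac{59}{-10 + 3190} \cdot 35 = \frac{59}{3180} \cdot 35 = \frac{413}{636}$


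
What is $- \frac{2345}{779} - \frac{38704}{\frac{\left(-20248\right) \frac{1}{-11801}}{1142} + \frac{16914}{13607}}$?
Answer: $- \frac{1382364754971442421}{44446064818999} \approx -31102.0$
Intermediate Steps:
$- \frac{2345}{779} - \frac{38704}{\frac{\left(-20248\right) \frac{1}{-11801}}{1142} + \frac{16914}{13607}} = \left(-2345\right) \frac{1}{779} - \frac{38704}{\left(-20248\right) \left(- \frac{1}{11801}\right) \frac{1}{1142} + 16914 \cdot \frac{1}{13607}} = - \frac{2345}{779} - \frac{38704}{\frac{20248}{11801} \cdot \frac{1}{1142} + \frac{16914}{13607}} = - \frac{2345}{779} - \frac{38704}{\frac{10124}{6738371} + \frac{16914}{13607}} = - \frac{2345}{779} - \frac{38704}{\frac{114110564362}{91689014197}} = - \frac{2345}{779} - \frac{1774365802740344}{57055282181} = - \frac{1382364754971442421}{44446064818999}$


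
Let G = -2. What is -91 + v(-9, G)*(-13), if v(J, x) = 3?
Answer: -130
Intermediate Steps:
-91 + v(-9, G)*(-13) = -91 + 3*(-13) = -91 - 39 = -130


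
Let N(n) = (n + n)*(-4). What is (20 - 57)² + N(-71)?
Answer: 1937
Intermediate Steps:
N(n) = -8*n (N(n) = (2*n)*(-4) = -8*n)
(20 - 57)² + N(-71) = (20 - 57)² - 8*(-71) = (-37)² + 568 = 1369 + 568 = 1937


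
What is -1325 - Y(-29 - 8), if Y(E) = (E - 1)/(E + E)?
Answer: -49044/37 ≈ -1325.5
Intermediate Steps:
Y(E) = (-1 + E)/(2*E) (Y(E) = (-1 + E)/((2*E)) = (-1 + E)*(1/(2*E)) = (-1 + E)/(2*E))
-1325 - Y(-29 - 8) = -1325 - (-1 + (-29 - 8))/(2*(-29 - 8)) = -1325 - (-1 - 37)/(2*(-37)) = -1325 - (-1)*(-38)/(2*37) = -1325 - 1*19/37 = -1325 - 19/37 = -49044/37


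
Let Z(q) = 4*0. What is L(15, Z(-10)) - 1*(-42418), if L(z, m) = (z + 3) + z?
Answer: 42451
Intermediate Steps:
Z(q) = 0
L(z, m) = 3 + 2*z (L(z, m) = (3 + z) + z = 3 + 2*z)
L(15, Z(-10)) - 1*(-42418) = (3 + 2*15) - 1*(-42418) = (3 + 30) + 42418 = 33 + 42418 = 42451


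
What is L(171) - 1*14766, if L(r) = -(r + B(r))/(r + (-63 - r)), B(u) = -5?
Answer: -930092/63 ≈ -14763.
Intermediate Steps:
L(r) = -5/63 + r/63 (L(r) = -(r - 5)/(r + (-63 - r)) = -(-5 + r)/(-63) = -(-5 + r)*(-1)/63 = -(5/63 - r/63) = -5/63 + r/63)
L(171) - 1*14766 = (-5/63 + (1/63)*171) - 1*14766 = (-5/63 + 19/7) - 14766 = 166/63 - 14766 = -930092/63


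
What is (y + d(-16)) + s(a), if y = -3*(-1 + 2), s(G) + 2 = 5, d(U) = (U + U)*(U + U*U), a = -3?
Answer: -7680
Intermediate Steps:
d(U) = 2*U*(U + U²) (d(U) = (2*U)*(U + U²) = 2*U*(U + U²))
s(G) = 3 (s(G) = -2 + 5 = 3)
y = -3 (y = -3*1 = -3)
(y + d(-16)) + s(a) = (-3 + 2*(-16)²*(1 - 16)) + 3 = (-3 + 2*256*(-15)) + 3 = (-3 - 7680) + 3 = -7683 + 3 = -7680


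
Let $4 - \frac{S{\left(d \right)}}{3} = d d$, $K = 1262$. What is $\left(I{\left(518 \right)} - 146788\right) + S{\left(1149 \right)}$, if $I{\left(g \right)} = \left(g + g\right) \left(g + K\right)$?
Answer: $-2263299$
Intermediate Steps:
$I{\left(g \right)} = 2 g \left(1262 + g\right)$ ($I{\left(g \right)} = \left(g + g\right) \left(g + 1262\right) = 2 g \left(1262 + g\right)$)
$S{\left(d \right)} = 12 - 3 d^{2}$ ($S{\left(d \right)} = 12 - 3 d d = 12 - 3 d^{2}$)
$\left(I{\left(518 \right)} - 146788\right) + S{\left(1149 \right)} = \left(2 \cdot 518 \left(1262 + 518\right) - 146788\right) + \left(12 - 3 \cdot 1149^{2}\right) = \left(2 \cdot 518 \cdot 1780 - 146788\right) + \left(12 - 3960603\right) = \left(1844080 - 146788\right) + \left(12 - 3960603\right) = 1697292 - 3960591 = -2263299$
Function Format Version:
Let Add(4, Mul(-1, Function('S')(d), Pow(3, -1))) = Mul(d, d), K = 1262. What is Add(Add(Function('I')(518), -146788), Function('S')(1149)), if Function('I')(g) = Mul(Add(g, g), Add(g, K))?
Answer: -2263299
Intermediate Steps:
Function('I')(g) = Mul(2, g, Add(1262, g)) (Function('I')(g) = Mul(Add(g, g), Add(g, 1262)) = Mul(Mul(2, g), Add(1262, g)) = Mul(2, g, Add(1262, g)))
Function('S')(d) = Add(12, Mul(-3, Pow(d, 2))) (Function('S')(d) = Add(12, Mul(-3, Mul(d, d))) = Add(12, Mul(-3, Pow(d, 2))))
Add(Add(Function('I')(518), -146788), Function('S')(1149)) = Add(Add(Mul(2, 518, Add(1262, 518)), -146788), Add(12, Mul(-3, Pow(1149, 2)))) = Add(Add(Mul(2, 518, 1780), -146788), Add(12, Mul(-3, 1320201))) = Add(Add(1844080, -146788), Add(12, -3960603)) = Add(1697292, -3960591) = -2263299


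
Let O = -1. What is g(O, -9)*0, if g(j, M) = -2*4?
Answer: 0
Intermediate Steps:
g(j, M) = -8
g(O, -9)*0 = -8*0 = 0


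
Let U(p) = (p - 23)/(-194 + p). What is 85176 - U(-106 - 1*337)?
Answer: 54256646/637 ≈ 85175.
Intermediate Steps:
U(p) = (-23 + p)/(-194 + p)
85176 - U(-106 - 1*337) = 85176 - (-23 + (-106 - 1*337))/(-194 + (-106 - 1*337)) = 85176 - (-23 + (-106 - 337))/(-194 + (-106 - 337)) = 85176 - (-23 - 443)/(-194 - 443) = 85176 - (-466)/(-637) = 85176 - (-1)*(-466)/637 = 85176 - 1*466/637 = 85176 - 466/637 = 54256646/637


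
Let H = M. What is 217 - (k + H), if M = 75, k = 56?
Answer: 86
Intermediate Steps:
H = 75
217 - (k + H) = 217 - (56 + 75) = 217 - 1*131 = 217 - 131 = 86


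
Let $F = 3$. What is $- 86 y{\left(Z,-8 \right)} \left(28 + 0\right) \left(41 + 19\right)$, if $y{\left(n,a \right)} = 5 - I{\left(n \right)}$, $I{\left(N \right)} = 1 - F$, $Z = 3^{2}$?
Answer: $-1011360$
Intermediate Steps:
$Z = 9$
$I{\left(N \right)} = -2$ ($I{\left(N \right)} = 1 - 3 = -2$)
$y{\left(n,a \right)} = 7$ ($y{\left(n,a \right)} = 5 - -2 = 5 + 2 = 7$)
$- 86 y{\left(Z,-8 \right)} \left(28 + 0\right) \left(41 + 19\right) = \left(-86\right) 7 \left(28 + 0\right) \left(41 + 19\right) = - 602 \cdot 28 \cdot 60 = \left(-602\right) 1680 = -1011360$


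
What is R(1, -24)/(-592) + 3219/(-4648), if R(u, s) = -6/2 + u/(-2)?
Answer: -472345/687904 ≈ -0.68664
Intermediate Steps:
R(u, s) = -3 - u/2 (R(u, s) = -6*1/2 + u*(-1/2) = -3 - u/2)
R(1, -24)/(-592) + 3219/(-4648) = (-3 - 1/2*1)/(-592) + 3219/(-4648) = (-3 - 1/2)*(-1/592) + 3219*(-1/4648) = -7/2*(-1/592) - 3219/4648 = 7/1184 - 3219/4648 = -472345/687904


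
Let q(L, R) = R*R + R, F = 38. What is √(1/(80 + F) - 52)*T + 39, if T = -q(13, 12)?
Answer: 39 - 78*I*√723930/59 ≈ 39.0 - 1124.8*I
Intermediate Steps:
q(L, R) = R + R² (q(L, R) = R² + R = R + R²)
T = -156 (T = -12*(1 + 12) = -12*13 = -1*156 = -156)
√(1/(80 + F) - 52)*T + 39 = √(1/(80 + 38) - 52)*(-156) + 39 = √(1/118 - 52)*(-156) + 39 = √(-6135/118)*(-156) + 39 = (I*√723930/118)*(-156) + 39 = -78*I*√723930/59 + 39 = 39 - 78*I*√723930/59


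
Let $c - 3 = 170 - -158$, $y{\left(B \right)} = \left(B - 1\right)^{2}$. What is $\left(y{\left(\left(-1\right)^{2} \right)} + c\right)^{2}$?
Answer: $109561$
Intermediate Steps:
$y{\left(B \right)} = \left(-1 + B\right)^{2}$
$c = 331$ ($c = 3 + \left(170 - -158\right) = 3 + \left(170 + 158\right) = 3 + 328 = 331$)
$\left(y{\left(\left(-1\right)^{2} \right)} + c\right)^{2} = \left(\left(-1 + \left(-1\right)^{2}\right)^{2} + 331\right)^{2} = \left(\left(-1 + 1\right)^{2} + 331\right)^{2} = \left(0^{2} + 331\right)^{2} = \left(0 + 331\right)^{2} = 331^{2} = 109561$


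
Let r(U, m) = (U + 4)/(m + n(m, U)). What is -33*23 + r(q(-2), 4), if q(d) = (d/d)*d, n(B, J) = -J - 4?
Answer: -758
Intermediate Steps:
n(B, J) = -4 - J
q(d) = d (q(d) = 1*d = d)
r(U, m) = (4 + U)/(-4 + m - U) (r(U, m) = (U + 4)/(m + (-4 - U)) = (4 + U)/(-4 + m - U))
-33*23 + r(q(-2), 4) = -33*23 + (4 - 2)/(-4 + 4 - 1*(-2)) = -759 + 2/(-4 + 4 + 2) = -759 + 2/2 = -759 + (½)*2 = -759 + 1 = -758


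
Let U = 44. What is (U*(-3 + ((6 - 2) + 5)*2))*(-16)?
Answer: -10560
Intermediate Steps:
(U*(-3 + ((6 - 2) + 5)*2))*(-16) = (44*(-3 + ((6 - 2) + 5)*2))*(-16) = (44*(-3 + (4 + 5)*2))*(-16) = (44*(-3 + 9*2))*(-16) = (44*(-3 + 18))*(-16) = (44*15)*(-16) = 660*(-16) = -10560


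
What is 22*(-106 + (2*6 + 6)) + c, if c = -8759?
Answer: -10695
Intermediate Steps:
22*(-106 + (2*6 + 6)) + c = 22*(-106 + (2*6 + 6)) - 8759 = 22*(-106 + (12 + 6)) - 8759 = 22*(-106 + 18) - 8759 = 22*(-88) - 8759 = -1936 - 8759 = -10695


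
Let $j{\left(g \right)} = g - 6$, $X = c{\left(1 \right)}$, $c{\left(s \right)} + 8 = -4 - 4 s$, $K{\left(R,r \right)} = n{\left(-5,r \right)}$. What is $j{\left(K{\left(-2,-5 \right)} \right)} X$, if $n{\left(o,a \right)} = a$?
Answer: $176$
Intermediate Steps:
$K{\left(R,r \right)} = r$
$c{\left(s \right)} = -12 - 4 s$ ($c{\left(s \right)} = -8 - \left(4 + 4 s\right) = -12 - 4 s$)
$X = -16$ ($X = -12 - 4 = -16$)
$j{\left(g \right)} = -6 + g$ ($j{\left(g \right)} = g - 6 = -6 + g$)
$j{\left(K{\left(-2,-5 \right)} \right)} X = \left(-6 - 5\right) \left(-16\right) = \left(-11\right) \left(-16\right) = 176$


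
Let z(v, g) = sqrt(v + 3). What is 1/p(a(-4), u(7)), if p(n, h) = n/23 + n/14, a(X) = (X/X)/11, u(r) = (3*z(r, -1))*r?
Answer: 3542/37 ≈ 95.730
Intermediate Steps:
z(v, g) = sqrt(3 + v)
u(r) = 3*r*sqrt(3 + r) (u(r) = (3*sqrt(3 + r))*r = 3*r*sqrt(3 + r))
a(X) = 1/11 (a(X) = 1*(1/11) = 1/11)
p(n, h) = 37*n/322 (p(n, h) = n*(1/23) + n*(1/14) = n/23 + n/14 = 37*n/322)
1/p(a(-4), u(7)) = 1/((37/322)*(1/11)) = 1/(37/3542) = 3542/37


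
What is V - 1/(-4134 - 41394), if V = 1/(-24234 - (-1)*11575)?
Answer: -32869/576338952 ≈ -5.7031e-5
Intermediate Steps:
V = -1/12659 (V = 1/(-24234 - 1*(-11575)) = 1/(-24234 + 11575) = 1/(-12659) = -1/12659 ≈ -7.8995e-5)
V - 1/(-4134 - 41394) = -1/12659 - 1/(-4134 - 41394) = -1/12659 - 1/(-45528) = -1/12659 - 1*(-1/45528) = -1/12659 + 1/45528 = -32869/576338952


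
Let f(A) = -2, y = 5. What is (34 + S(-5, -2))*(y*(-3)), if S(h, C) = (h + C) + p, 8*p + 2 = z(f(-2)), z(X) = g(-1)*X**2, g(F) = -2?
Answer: -1545/4 ≈ -386.25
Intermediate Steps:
z(X) = -2*X**2
p = -5/4 (p = -1/4 + (-2*(-2)**2)/8 = -1/4 + (-2*4)/8 = -1/4 + (1/8)*(-8) = -1/4 - 1 = -5/4 ≈ -1.2500)
S(h, C) = -5/4 + C + h (S(h, C) = (h + C) - 5/4 = (C + h) - 5/4 = -5/4 + C + h)
(34 + S(-5, -2))*(y*(-3)) = (34 + (-5/4 - 2 - 5))*(5*(-3)) = (34 - 33/4)*(-15) = (103/4)*(-15) = -1545/4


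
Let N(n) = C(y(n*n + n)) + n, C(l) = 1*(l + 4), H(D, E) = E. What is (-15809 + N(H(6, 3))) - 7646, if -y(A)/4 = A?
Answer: -23496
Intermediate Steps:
y(A) = -4*A
C(l) = 4 + l (C(l) = 1*(4 + l) = 4 + l)
N(n) = 4 - 4*n**2 - 3*n (N(n) = (4 - 4*(n*n + n)) + n = (4 - 4*(n**2 + n)) + n = (4 - 4*(n + n**2)) + n = (4 + (-4*n - 4*n**2)) + n = (4 - 4*n - 4*n**2) + n = 4 - 4*n**2 - 3*n)
(-15809 + N(H(6, 3))) - 7646 = (-15809 + (4 + 3 - 4*3*(1 + 3))) - 7646 = (-15809 + (4 + 3 - 4*3*4)) - 7646 = (-15809 + (4 + 3 - 48)) - 7646 = (-15809 - 41) - 7646 = -15850 - 7646 = -23496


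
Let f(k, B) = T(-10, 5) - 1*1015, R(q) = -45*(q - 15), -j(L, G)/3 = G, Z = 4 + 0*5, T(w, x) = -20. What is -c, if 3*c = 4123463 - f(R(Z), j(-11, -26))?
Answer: -4124498/3 ≈ -1.3748e+6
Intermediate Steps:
Z = 4 (Z = 4 + 0 = 4)
j(L, G) = -3*G
R(q) = 675 - 45*q (R(q) = -45*(-15 + q) = 675 - 45*q)
f(k, B) = -1035 (f(k, B) = -20 - 1*1015 = -20 - 1015 = -1035)
c = 4124498/3 (c = (4123463 - 1*(-1035))/3 = (4123463 + 1035)/3 = (⅓)*4124498 = 4124498/3 ≈ 1.3748e+6)
-c = -1*4124498/3 = -4124498/3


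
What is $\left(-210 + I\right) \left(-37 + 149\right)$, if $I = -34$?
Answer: $-27328$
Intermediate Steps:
$\left(-210 + I\right) \left(-37 + 149\right) = \left(-210 - 34\right) \left(-37 + 149\right) = \left(-244\right) 112 = -27328$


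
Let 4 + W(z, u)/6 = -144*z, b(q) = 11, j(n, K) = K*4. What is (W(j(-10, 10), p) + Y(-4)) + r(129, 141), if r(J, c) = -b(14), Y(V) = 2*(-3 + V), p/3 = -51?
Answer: -34609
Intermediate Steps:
j(n, K) = 4*K
p = -153 (p = 3*(-51) = -153)
Y(V) = -6 + 2*V
W(z, u) = -24 - 864*z (W(z, u) = -24 + 6*(-144*z) = -24 - 864*z)
r(J, c) = -11 (r(J, c) = -1*11 = -11)
(W(j(-10, 10), p) + Y(-4)) + r(129, 141) = ((-24 - 3456*10) + (-6 + 2*(-4))) - 11 = ((-24 - 864*40) + (-6 - 8)) - 11 = ((-24 - 34560) - 14) - 11 = (-34584 - 14) - 11 = -34598 - 11 = -34609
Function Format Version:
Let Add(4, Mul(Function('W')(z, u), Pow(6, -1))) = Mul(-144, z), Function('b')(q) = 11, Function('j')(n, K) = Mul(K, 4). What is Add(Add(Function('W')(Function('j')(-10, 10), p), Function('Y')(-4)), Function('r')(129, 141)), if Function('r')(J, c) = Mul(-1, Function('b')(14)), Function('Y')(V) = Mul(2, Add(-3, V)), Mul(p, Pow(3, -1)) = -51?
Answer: -34609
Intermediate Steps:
Function('j')(n, K) = Mul(4, K)
p = -153 (p = Mul(3, -51) = -153)
Function('Y')(V) = Add(-6, Mul(2, V))
Function('W')(z, u) = Add(-24, Mul(-864, z)) (Function('W')(z, u) = Add(-24, Mul(6, Mul(-144, z))) = Add(-24, Mul(-864, z)))
Function('r')(J, c) = -11 (Function('r')(J, c) = Mul(-1, 11) = -11)
Add(Add(Function('W')(Function('j')(-10, 10), p), Function('Y')(-4)), Function('r')(129, 141)) = Add(Add(Add(-24, Mul(-864, Mul(4, 10))), Add(-6, Mul(2, -4))), -11) = Add(Add(Add(-24, Mul(-864, 40)), Add(-6, -8)), -11) = Add(Add(Add(-24, -34560), -14), -11) = Add(Add(-34584, -14), -11) = Add(-34598, -11) = -34609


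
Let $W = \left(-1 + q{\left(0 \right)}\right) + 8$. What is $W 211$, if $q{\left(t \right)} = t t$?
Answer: $1477$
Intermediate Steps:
$q{\left(t \right)} = t^{2}$
$W = 7$ ($W = \left(-1 + 0^{2}\right) + 8 = \left(-1 + 0\right) + 8 = -1 + 8 = 7$)
$W 211 = 7 \cdot 211 = 1477$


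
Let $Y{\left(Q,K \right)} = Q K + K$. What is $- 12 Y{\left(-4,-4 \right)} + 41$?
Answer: $-103$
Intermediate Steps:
$Y{\left(Q,K \right)} = K + K Q$ ($Y{\left(Q,K \right)} = K Q + K = K + K Q$)
$- 12 Y{\left(-4,-4 \right)} + 41 = - 12 \left(- 4 \left(1 - 4\right)\right) + 41 = - 12 \left(\left(-4\right) \left(-3\right)\right) + 41 = \left(-12\right) 12 + 41 = -144 + 41 = -103$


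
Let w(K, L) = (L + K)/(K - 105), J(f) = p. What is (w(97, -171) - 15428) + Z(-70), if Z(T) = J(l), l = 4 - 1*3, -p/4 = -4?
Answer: -61611/4 ≈ -15403.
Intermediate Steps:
p = 16 (p = -4*(-4) = 16)
l = 1 (l = 4 - 3 = 1)
J(f) = 16
Z(T) = 16
w(K, L) = (K + L)/(-105 + K)
(w(97, -171) - 15428) + Z(-70) = ((97 - 171)/(-105 + 97) - 15428) + 16 = (-74/(-8) - 15428) + 16 = (-⅛*(-74) - 15428) + 16 = (37/4 - 15428) + 16 = -61675/4 + 16 = -61611/4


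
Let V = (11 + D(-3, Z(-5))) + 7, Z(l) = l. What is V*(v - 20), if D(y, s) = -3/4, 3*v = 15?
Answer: -1035/4 ≈ -258.75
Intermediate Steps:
v = 5 (v = (⅓)*15 = 5)
D(y, s) = -¾ (D(y, s) = -3*¼ = -¾)
V = 69/4 (V = (11 - ¾) + 7 = 41/4 + 7 = 69/4 ≈ 17.250)
V*(v - 20) = 69*(5 - 20)/4 = (69/4)*(-15) = -1035/4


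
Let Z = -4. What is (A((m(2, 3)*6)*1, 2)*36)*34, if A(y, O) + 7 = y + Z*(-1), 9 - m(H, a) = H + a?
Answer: 25704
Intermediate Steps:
m(H, a) = 9 - H - a (m(H, a) = 9 - (H + a) = 9 + (-H - a) = 9 - H - a)
A(y, O) = -3 + y (A(y, O) = -7 + (y - 4*(-1)) = -7 + (y + 4) = -7 + (4 + y) = -3 + y)
(A((m(2, 3)*6)*1, 2)*36)*34 = ((-3 + ((9 - 1*2 - 1*3)*6)*1)*36)*34 = ((-3 + ((9 - 2 - 3)*6)*1)*36)*34 = ((-3 + (4*6)*1)*36)*34 = ((-3 + 24*1)*36)*34 = ((-3 + 24)*36)*34 = (21*36)*34 = 756*34 = 25704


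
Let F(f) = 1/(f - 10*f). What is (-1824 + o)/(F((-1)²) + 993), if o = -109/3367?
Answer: -55273653/30087512 ≈ -1.8371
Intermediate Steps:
o = -109/3367 (o = -109*1/3367 = -109/3367 ≈ -0.032373)
F(f) = -1/(9*f) (F(f) = 1/(-9*f) = -1/(9*f))
(-1824 + o)/(F((-1)²) + 993) = (-1824 - 109/3367)/(-1/(9*((-1)²)) + 993) = -6141517/(3367*(-⅑/1 + 993)) = -6141517/(3367*(-⅑*1 + 993)) = -6141517/(3367*(-⅑ + 993)) = -6141517/(3367*8936/9) = -6141517/3367*9/8936 = -55273653/30087512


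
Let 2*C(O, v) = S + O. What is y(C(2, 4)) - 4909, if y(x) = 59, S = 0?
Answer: -4850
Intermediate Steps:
C(O, v) = O/2 (C(O, v) = (0 + O)/2 = O/2)
y(C(2, 4)) - 4909 = 59 - 4909 = -4850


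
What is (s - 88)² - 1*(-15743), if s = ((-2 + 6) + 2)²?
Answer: 18447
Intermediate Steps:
s = 36 (s = (4 + 2)² = 6² = 36)
(s - 88)² - 1*(-15743) = (36 - 88)² - 1*(-15743) = (-52)² + 15743 = 2704 + 15743 = 18447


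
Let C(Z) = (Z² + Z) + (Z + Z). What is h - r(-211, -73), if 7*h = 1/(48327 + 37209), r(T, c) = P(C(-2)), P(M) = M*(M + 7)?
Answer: 5987521/598752 ≈ 10.000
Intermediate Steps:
C(Z) = Z² + 3*Z (C(Z) = (Z + Z²) + 2*Z = Z² + 3*Z)
P(M) = M*(7 + M)
r(T, c) = -10 (r(T, c) = (-2*(3 - 2))*(7 - 2*(3 - 2)) = (-2*1)*(7 - 2*1) = -2*(7 - 2) = -2*5 = -10)
h = 1/598752 (h = 1/(7*(48327 + 37209)) = (⅐)/85536 = (⅐)*(1/85536) = 1/598752 ≈ 1.6701e-6)
h - r(-211, -73) = 1/598752 - 1*(-10) = 1/598752 + 10 = 5987521/598752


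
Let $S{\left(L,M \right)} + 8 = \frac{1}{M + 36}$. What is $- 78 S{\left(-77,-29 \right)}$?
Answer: $\frac{4290}{7} \approx 612.86$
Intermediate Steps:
$S{\left(L,M \right)} = -8 + \frac{1}{36 + M}$ ($S{\left(L,M \right)} = -8 + \frac{1}{M + 36} = -8 + \frac{1}{36 + M}$)
$- 78 S{\left(-77,-29 \right)} = - 78 \frac{-287 - -232}{36 - 29} = - 78 \frac{-287 + 232}{7} = - 78 \cdot \frac{1}{7} \left(-55\right) = \left(-78\right) \left(- \frac{55}{7}\right) = \frac{4290}{7}$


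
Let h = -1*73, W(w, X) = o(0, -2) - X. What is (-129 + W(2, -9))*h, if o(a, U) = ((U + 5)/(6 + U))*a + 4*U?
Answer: 9344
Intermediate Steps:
o(a, U) = 4*U + a*(5 + U)/(6 + U) (o(a, U) = ((5 + U)/(6 + U))*a + 4*U = a*(5 + U)/(6 + U) + 4*U = 4*U + a*(5 + U)/(6 + U))
W(w, X) = -8 - X (W(w, X) = (4*(-2)**2 + 5*0 + 24*(-2) - 2*0)/(6 - 2) - X = (4*4 + 0 - 48 + 0)/4 - X = (16 + 0 - 48 + 0)/4 - X = (1/4)*(-32) - X = -8 - X)
h = -73
(-129 + W(2, -9))*h = (-129 + (-8 - 1*(-9)))*(-73) = (-129 + (-8 + 9))*(-73) = (-129 + 1)*(-73) = -128*(-73) = 9344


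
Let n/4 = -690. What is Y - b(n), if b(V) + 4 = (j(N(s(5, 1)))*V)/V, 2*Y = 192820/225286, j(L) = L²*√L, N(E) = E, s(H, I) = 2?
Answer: 498777/112643 - 4*√2 ≈ -1.2289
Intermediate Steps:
n = -2760 (n = 4*(-690) = -2760)
j(L) = L^(5/2)
Y = 48205/112643 (Y = (192820/225286)/2 = (192820*(1/225286))/2 = (½)*(96410/112643) = 48205/112643 ≈ 0.42795)
b(V) = -4 + 4*√2 (b(V) = -4 + (2^(5/2)*V)/V = -4 + ((4*√2)*V)/V = -4 + (4*V*√2)/V = -4 + 4*√2)
Y - b(n) = 48205/112643 - (-4 + 4*√2) = 48205/112643 + (4 - 4*√2) = 498777/112643 - 4*√2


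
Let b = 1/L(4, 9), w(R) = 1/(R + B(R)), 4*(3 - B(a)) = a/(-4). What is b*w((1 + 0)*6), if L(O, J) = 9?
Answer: 8/675 ≈ 0.011852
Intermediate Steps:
B(a) = 3 + a/16 (B(a) = 3 - a/(4*(-4)) = 3 - a*(-1)/(4*4) = 3 - (-1)*a/16 = 3 + a/16)
w(R) = 1/(3 + 17*R/16) (w(R) = 1/(R + (3 + R/16)) = 1/(3 + 17*R/16))
b = ⅑ (b = 1/9 = ⅑ ≈ 0.11111)
b*w((1 + 0)*6) = (16/(48 + 17*((1 + 0)*6)))/9 = (16/(48 + 17*(1*6)))/9 = (16/(48 + 17*6))/9 = (16/(48 + 102))/9 = (16/150)/9 = (16*(1/150))/9 = (⅑)*(8/75) = 8/675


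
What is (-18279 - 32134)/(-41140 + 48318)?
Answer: -50413/7178 ≈ -7.0233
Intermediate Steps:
(-18279 - 32134)/(-41140 + 48318) = -50413/7178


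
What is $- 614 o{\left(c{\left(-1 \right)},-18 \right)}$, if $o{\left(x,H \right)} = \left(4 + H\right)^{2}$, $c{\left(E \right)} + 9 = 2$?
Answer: $-120344$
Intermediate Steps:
$c{\left(E \right)} = -7$ ($c{\left(E \right)} = -9 + 2 = -7$)
$- 614 o{\left(c{\left(-1 \right)},-18 \right)} = - 614 \left(4 - 18\right)^{2} = - 614 \left(-14\right)^{2} = \left(-614\right) 196 = -120344$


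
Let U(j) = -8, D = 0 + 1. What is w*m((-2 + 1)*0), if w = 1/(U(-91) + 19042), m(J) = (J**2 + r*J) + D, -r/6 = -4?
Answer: 1/19034 ≈ 5.2538e-5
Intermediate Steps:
D = 1
r = 24 (r = -6*(-4) = 24)
m(J) = 1 + J**2 + 24*J (m(J) = (J**2 + 24*J) + 1 = 1 + J**2 + 24*J)
w = 1/19034 (w = 1/(-8 + 19042) = 1/19034 ≈ 5.2538e-5)
w*m((-2 + 1)*0) = (1 + ((-2 + 1)*0)**2 + 24*((-2 + 1)*0))/19034 = (1 + (-1*0)**2 + 24*(-1*0))/19034 = (1 + 0**2 + 24*0)/19034 = (1 + 0 + 0)/19034 = (1/19034)*1 = 1/19034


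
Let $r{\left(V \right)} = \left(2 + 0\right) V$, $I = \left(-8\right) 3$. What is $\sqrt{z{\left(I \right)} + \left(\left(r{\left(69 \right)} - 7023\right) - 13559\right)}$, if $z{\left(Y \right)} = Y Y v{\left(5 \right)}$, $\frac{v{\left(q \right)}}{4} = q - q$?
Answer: $2 i \sqrt{5111} \approx 142.98 i$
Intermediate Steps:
$v{\left(q \right)} = 0$ ($v{\left(q \right)} = 4 \left(q - q\right) = 4 \cdot 0 = 0$)
$I = -24$
$z{\left(Y \right)} = 0$ ($z{\left(Y \right)} = Y Y 0 = Y^{2} \cdot 0 = 0$)
$r{\left(V \right)} = 2 V$
$\sqrt{z{\left(I \right)} + \left(\left(r{\left(69 \right)} - 7023\right) - 13559\right)} = \sqrt{0 + \left(\left(2 \cdot 69 - 7023\right) - 13559\right)} = \sqrt{0 + \left(\left(138 - 7023\right) - 13559\right)} = \sqrt{0 - 20444} = \sqrt{-20444} = 2 i \sqrt{5111}$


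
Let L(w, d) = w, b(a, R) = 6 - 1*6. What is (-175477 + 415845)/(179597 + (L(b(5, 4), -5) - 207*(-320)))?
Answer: 240368/245837 ≈ 0.97775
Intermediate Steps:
b(a, R) = 0 (b(a, R) = 6 - 6 = 0)
(-175477 + 415845)/(179597 + (L(b(5, 4), -5) - 207*(-320))) = (-175477 + 415845)/(179597 + (0 - 207*(-320))) = 240368/(179597 + (0 + 66240)) = 240368/(179597 + 66240) = 240368/245837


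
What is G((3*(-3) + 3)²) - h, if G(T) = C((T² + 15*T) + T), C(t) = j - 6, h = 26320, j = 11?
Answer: -26315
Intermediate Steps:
C(t) = 5 (C(t) = 11 - 6 = 5)
G(T) = 5
G((3*(-3) + 3)²) - h = 5 - 1*26320 = 5 - 26320 = -26315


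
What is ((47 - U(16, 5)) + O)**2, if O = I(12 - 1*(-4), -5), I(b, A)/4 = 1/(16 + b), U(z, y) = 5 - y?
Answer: 142129/64 ≈ 2220.8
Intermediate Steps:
I(b, A) = 4/(16 + b)
O = 1/8 (O = 4/(16 + (12 - 1*(-4))) = 4/(16 + (12 + 4)) = 4/(16 + 16) = 4/32 = 4*(1/32) = 1/8 ≈ 0.12500)
((47 - U(16, 5)) + O)**2 = ((47 - (5 - 1*5)) + 1/8)**2 = ((47 - (5 - 5)) + 1/8)**2 = ((47 - 1*0) + 1/8)**2 = ((47 + 0) + 1/8)**2 = (47 + 1/8)**2 = (377/8)**2 = 142129/64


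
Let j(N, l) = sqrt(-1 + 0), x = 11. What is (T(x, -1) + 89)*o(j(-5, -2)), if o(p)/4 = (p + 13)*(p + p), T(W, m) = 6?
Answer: -760 + 9880*I ≈ -760.0 + 9880.0*I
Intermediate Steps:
j(N, l) = I (j(N, l) = sqrt(-1) = I)
o(p) = 8*p*(13 + p) (o(p) = 4*((p + 13)*(p + p)) = 4*((13 + p)*(2*p)) = 4*(2*p*(13 + p)) = 8*p*(13 + p))
(T(x, -1) + 89)*o(j(-5, -2)) = (6 + 89)*(8*I*(13 + I)) = 95*(8*I*(13 + I)) = 760*I*(13 + I)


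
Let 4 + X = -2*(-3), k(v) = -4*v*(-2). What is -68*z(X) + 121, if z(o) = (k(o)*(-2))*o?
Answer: 4473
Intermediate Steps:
k(v) = 8*v
X = 2 (X = -4 - 2*(-3) = -4 + 6 = 2)
z(o) = -16*o² (z(o) = ((8*o)*(-2))*o = (-16*o)*o = -16*o²)
-68*z(X) + 121 = -(-1088)*2² + 121 = -(-1088)*4 + 121 = -68*(-64) + 121 = 4352 + 121 = 4473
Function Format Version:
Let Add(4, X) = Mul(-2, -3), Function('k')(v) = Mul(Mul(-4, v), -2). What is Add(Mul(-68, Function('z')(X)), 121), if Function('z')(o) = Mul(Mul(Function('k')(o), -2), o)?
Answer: 4473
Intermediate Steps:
Function('k')(v) = Mul(8, v)
X = 2 (X = Add(-4, Mul(-2, -3)) = Add(-4, 6) = 2)
Function('z')(o) = Mul(-16, Pow(o, 2)) (Function('z')(o) = Mul(Mul(Mul(8, o), -2), o) = Mul(Mul(-16, o), o) = Mul(-16, Pow(o, 2)))
Add(Mul(-68, Function('z')(X)), 121) = Add(Mul(-68, Mul(-16, Pow(2, 2))), 121) = Add(Mul(-68, Mul(-16, 4)), 121) = Add(Mul(-68, -64), 121) = Add(4352, 121) = 4473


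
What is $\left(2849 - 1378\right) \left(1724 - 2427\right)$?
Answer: $-1034113$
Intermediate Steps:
$\left(2849 - 1378\right) \left(1724 - 2427\right) = 1471 \left(-703\right) = -1034113$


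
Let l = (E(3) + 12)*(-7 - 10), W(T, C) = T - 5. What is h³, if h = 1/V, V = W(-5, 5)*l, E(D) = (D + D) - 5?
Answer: 1/10793861000 ≈ 9.2645e-11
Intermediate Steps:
W(T, C) = -5 + T
E(D) = -5 + 2*D (E(D) = 2*D - 5 = -5 + 2*D)
l = -221 (l = ((-5 + 2*3) + 12)*(-7 - 10) = ((-5 + 6) + 12)*(-17) = (1 + 12)*(-17) = 13*(-17) = -221)
V = 2210 (V = (-5 - 5)*(-221) = -10*(-221) = 2210)
h = 1/2210 ≈ 0.00045249
h³ = (1/2210)³ = 1/10793861000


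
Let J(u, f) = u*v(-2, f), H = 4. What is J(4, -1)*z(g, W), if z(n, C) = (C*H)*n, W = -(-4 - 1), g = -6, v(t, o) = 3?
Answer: -1440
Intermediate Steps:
J(u, f) = 3*u (J(u, f) = u*3 = 3*u)
W = 5 (W = -1*(-5) = 5)
z(n, C) = 4*C*n (z(n, C) = (C*4)*n = (4*C)*n = 4*C*n)
J(4, -1)*z(g, W) = (3*4)*(4*5*(-6)) = 12*(-120) = -1440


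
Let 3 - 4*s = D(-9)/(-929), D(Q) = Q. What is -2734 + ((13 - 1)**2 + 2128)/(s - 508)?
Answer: -2580948026/942475 ≈ -2738.5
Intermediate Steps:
s = 1389/1858 (s = 3/4 - (-9)/(4*(-929)) = 3/4 - (-9)*(-1)/(4*929) = 3/4 - 1/4*9/929 = 3/4 - 9/3716 = 1389/1858 ≈ 0.74758)
-2734 + ((13 - 1)**2 + 2128)/(s - 508) = -2734 + ((13 - 1)**2 + 2128)/(1389/1858 - 508) = -2734 + (12**2 + 2128)/(-942475/1858) = -2734 + (144 + 2128)*(-1858/942475) = -2734 + 2272*(-1858/942475) = -2734 - 4221376/942475 = -2580948026/942475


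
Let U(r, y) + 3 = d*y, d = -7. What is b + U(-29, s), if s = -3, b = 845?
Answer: 863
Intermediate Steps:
U(r, y) = -3 - 7*y
b + U(-29, s) = 845 + (-3 - 7*(-3)) = 845 + (-3 + 21) = 845 + 18 = 863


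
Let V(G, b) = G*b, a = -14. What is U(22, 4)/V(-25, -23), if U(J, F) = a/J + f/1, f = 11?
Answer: 114/6325 ≈ 0.018024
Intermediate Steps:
U(J, F) = 11 - 14/J (U(J, F) = -14/J + 11/1 = -14/J + 11*1 = -14/J + 11 = 11 - 14/J)
U(22, 4)/V(-25, -23) = (11 - 14/22)/((-25*(-23))) = (11 - 14*1/22)/575 = (11 - 7/11)*(1/575) = (114/11)*(1/575) = 114/6325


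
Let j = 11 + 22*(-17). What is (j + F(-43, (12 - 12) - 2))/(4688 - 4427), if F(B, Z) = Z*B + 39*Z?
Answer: -355/261 ≈ -1.3602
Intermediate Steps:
F(B, Z) = 39*Z + B*Z (F(B, Z) = B*Z + 39*Z = 39*Z + B*Z)
j = -363 (j = 11 - 374 = -363)
(j + F(-43, (12 - 12) - 2))/(4688 - 4427) = (-363 + ((12 - 12) - 2)*(39 - 43))/(4688 - 4427) = (-363 + (0 - 2)*(-4))/261 = (-363 - 2*(-4))*(1/261) = (-363 + 8)*(1/261) = -355*1/261 = -355/261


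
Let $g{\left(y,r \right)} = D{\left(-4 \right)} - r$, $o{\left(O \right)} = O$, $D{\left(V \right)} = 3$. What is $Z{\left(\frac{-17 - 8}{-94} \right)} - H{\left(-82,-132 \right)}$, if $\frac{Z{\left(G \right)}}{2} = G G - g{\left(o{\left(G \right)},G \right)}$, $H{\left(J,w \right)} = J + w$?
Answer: $\frac{921919}{4418} \approx 208.67$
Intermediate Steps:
$g{\left(y,r \right)} = 3 - r$
$Z{\left(G \right)} = -6 + 2 G + 2 G^{2}$ ($Z{\left(G \right)} = 2 \left(G G - \left(3 - G\right)\right) = 2 \left(G^{2} + \left(-3 + G\right)\right) = 2 \left(-3 + G + G^{2}\right) = -6 + 2 G + 2 G^{2}$)
$Z{\left(\frac{-17 - 8}{-94} \right)} - H{\left(-82,-132 \right)} = \left(-6 + 2 \frac{-17 - 8}{-94} + 2 \left(\frac{-17 - 8}{-94}\right)^{2}\right) - \left(-82 - 132\right) = \left(-6 + 2 \left(\left(-25\right) \left(- \frac{1}{94}\right)\right) + 2 \left(\left(-25\right) \left(- \frac{1}{94}\right)\right)^{2}\right) - -214 = \left(-6 + 2 \cdot \frac{25}{94} + 2 \left(\frac{25}{94}\right)^{2}\right) + 214 = \left(-6 + \frac{25}{47} + 2 \cdot \frac{625}{8836}\right) + 214 = \left(-6 + \frac{25}{47} + \frac{625}{4418}\right) + 214 = - \frac{23533}{4418} + 214 = \frac{921919}{4418}$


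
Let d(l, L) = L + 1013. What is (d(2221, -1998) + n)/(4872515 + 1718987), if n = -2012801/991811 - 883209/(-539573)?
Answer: -527337196824929/3527471539836697906 ≈ -0.00014949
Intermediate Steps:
d(l, L) = 1013 + L
n = -210076672474/535154436703 (n = -2012801*1/991811 - 883209*(-1/539573) = -2012801/991811 + 883209/539573 = -210076672474/535154436703 ≈ -0.39255)
(d(2221, -1998) + n)/(4872515 + 1718987) = ((1013 - 1998) - 210076672474/535154436703)/(4872515 + 1718987) = (-985 - 210076672474/535154436703)/6591502 = -527337196824929/535154436703*1/6591502 = -527337196824929/3527471539836697906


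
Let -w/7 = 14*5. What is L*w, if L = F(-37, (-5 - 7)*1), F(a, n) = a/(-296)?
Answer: -245/4 ≈ -61.250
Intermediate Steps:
w = -490 (w = -98*5 = -7*70 = -490)
F(a, n) = -a/296 (F(a, n) = a*(-1/296) = -a/296)
L = ⅛ (L = -1/296*(-37) = ⅛ ≈ 0.12500)
L*w = (⅛)*(-490) = -245/4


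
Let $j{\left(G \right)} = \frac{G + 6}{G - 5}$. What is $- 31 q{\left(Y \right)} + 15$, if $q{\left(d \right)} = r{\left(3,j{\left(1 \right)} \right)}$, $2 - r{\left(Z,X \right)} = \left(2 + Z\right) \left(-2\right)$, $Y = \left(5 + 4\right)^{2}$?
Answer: $-357$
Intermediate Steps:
$j{\left(G \right)} = \frac{6 + G}{-5 + G}$
$Y = 81$ ($Y = 9^{2} = 81$)
$r{\left(Z,X \right)} = 6 + 2 Z$ ($r{\left(Z,X \right)} = 2 - \left(2 + Z\right) \left(-2\right) = 2 - \left(-4 - 2 Z\right) = 2 + \left(4 + 2 Z\right) = 6 + 2 Z$)
$q{\left(d \right)} = 12$ ($q{\left(d \right)} = 6 + 2 \cdot 3 = 6 + 6 = 12$)
$- 31 q{\left(Y \right)} + 15 = \left(-31\right) 12 + 15 = -372 + 15 = -357$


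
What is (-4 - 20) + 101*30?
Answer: 3006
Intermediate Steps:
(-4 - 20) + 101*30 = -24 + 3030 = 3006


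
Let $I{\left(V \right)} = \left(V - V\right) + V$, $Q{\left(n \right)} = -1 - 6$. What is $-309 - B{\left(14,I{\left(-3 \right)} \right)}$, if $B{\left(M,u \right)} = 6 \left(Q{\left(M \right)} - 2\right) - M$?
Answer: $-241$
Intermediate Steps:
$Q{\left(n \right)} = -7$ ($Q{\left(n \right)} = -1 - 6 = -7$)
$I{\left(V \right)} = V$ ($I{\left(V \right)} = 0 + V = V$)
$B{\left(M,u \right)} = -54 - M$ ($B{\left(M,u \right)} = 6 \left(-7 - 2\right) - M = 6 \left(-9\right) - M = -54 - M$)
$-309 - B{\left(14,I{\left(-3 \right)} \right)} = -309 - \left(-54 - 14\right) = -309 - -68 = -309 + 68 = -241$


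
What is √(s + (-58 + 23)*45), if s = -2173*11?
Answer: I*√25478 ≈ 159.62*I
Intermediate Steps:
s = -23903
√(s + (-58 + 23)*45) = √(-23903 + (-58 + 23)*45) = √(-23903 - 35*45) = √(-23903 - 1575) = √(-25478) = I*√25478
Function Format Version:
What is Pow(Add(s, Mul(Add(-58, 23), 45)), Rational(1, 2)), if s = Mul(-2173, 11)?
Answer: Mul(I, Pow(25478, Rational(1, 2))) ≈ Mul(159.62, I)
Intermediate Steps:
s = -23903
Pow(Add(s, Mul(Add(-58, 23), 45)), Rational(1, 2)) = Pow(Add(-23903, Mul(Add(-58, 23), 45)), Rational(1, 2)) = Pow(Add(-23903, Mul(-35, 45)), Rational(1, 2)) = Pow(Add(-23903, -1575), Rational(1, 2)) = Pow(-25478, Rational(1, 2)) = Mul(I, Pow(25478, Rational(1, 2)))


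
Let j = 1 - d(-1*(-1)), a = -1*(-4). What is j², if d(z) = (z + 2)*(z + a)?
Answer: 196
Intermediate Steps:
a = 4
d(z) = (2 + z)*(4 + z) (d(z) = (z + 2)*(z + 4) = (2 + z)*(4 + z))
j = -14 (j = 1 - (8 + (-1*(-1))² + 6*(-1*(-1))) = 1 - (8 + 1² + 6*1) = 1 - (8 + 1 + 6) = 1 - 1*15 = 1 - 15 = -14)
j² = (-14)² = 196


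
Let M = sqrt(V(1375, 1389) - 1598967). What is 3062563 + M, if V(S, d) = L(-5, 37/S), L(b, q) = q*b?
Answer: 3062563 + I*sqrt(4836875582)/55 ≈ 3.0626e+6 + 1264.5*I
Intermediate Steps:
L(b, q) = b*q
V(S, d) = -185/S
M = I*sqrt(4836875582)/55 (M = sqrt(-185/1375 - 1598967) = sqrt(-185*1/1375 - 1598967) = sqrt(-37/275 - 1598967) = sqrt(-439715962/275) = I*sqrt(4836875582)/55 ≈ 1264.5*I)
3062563 + M = 3062563 + I*sqrt(4836875582)/55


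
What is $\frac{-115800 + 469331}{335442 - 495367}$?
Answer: $- \frac{353531}{159925} \approx -2.2106$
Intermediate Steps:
$\frac{-115800 + 469331}{335442 - 495367} = \frac{353531}{-159925} = 353531 \left(- \frac{1}{159925}\right) = - \frac{353531}{159925}$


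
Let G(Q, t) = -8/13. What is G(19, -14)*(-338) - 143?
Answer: 65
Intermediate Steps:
G(Q, t) = -8/13 (G(Q, t) = -8*1/13 = -8/13)
G(19, -14)*(-338) - 143 = -8/13*(-338) - 143 = 208 - 143 = 65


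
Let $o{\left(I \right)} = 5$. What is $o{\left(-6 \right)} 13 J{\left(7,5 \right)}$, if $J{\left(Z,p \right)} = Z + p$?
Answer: $780$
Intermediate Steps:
$o{\left(-6 \right)} 13 J{\left(7,5 \right)} = 5 \cdot 13 \left(7 + 5\right) = 65 \cdot 12 = 780$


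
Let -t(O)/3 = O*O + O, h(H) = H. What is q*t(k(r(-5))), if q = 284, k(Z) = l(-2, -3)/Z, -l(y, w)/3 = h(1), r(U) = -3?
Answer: -1704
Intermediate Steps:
l(y, w) = -3 (l(y, w) = -3*1 = -3)
k(Z) = -3/Z
t(O) = -3*O - 3*O² (t(O) = -3*(O*O + O) = -3*(O² + O) = -3*(O + O²) = -3*O - 3*O²)
q*t(k(r(-5))) = 284*(-3*(-3/(-3))*(1 - 3/(-3))) = 284*(-3*(-3*(-⅓))*(1 - 3*(-⅓))) = 284*(-3*1*(1 + 1)) = 284*(-3*1*2) = 284*(-6) = -1704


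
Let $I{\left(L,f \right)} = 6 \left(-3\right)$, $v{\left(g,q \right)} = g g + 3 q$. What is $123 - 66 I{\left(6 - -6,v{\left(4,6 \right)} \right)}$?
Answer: $1311$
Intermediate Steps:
$v{\left(g,q \right)} = g^{2} + 3 q$
$I{\left(L,f \right)} = -18$
$123 - 66 I{\left(6 - -6,v{\left(4,6 \right)} \right)} = 123 - -1188 = 123 + 1188 = 1311$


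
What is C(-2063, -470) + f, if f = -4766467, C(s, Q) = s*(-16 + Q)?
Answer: -3763849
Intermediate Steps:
C(-2063, -470) + f = -2063*(-16 - 470) - 4766467 = -2063*(-486) - 4766467 = 1002618 - 4766467 = -3763849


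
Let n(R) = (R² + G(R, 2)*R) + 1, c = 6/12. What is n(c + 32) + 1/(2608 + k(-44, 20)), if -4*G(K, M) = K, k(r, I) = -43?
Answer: 32552431/41040 ≈ 793.19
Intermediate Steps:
G(K, M) = -K/4
c = ½ (c = 6*(1/12) = ½ ≈ 0.50000)
n(R) = 1 + 3*R²/4 (n(R) = (R² + (-R/4)*R) + 1 = (R² - R²/4) + 1 = 3*R²/4 + 1 = 1 + 3*R²/4)
n(c + 32) + 1/(2608 + k(-44, 20)) = (1 + 3*(½ + 32)²/4) + 1/(2608 - 43) = (1 + 3*(65/2)²/4) + 1/2565 = (1 + (¾)*(4225/4)) + 1/2565 = (1 + 12675/16) + 1/2565 = 12691/16 + 1/2565 = 32552431/41040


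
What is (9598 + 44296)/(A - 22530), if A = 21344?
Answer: -26947/593 ≈ -45.442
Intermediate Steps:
(9598 + 44296)/(A - 22530) = (9598 + 44296)/(21344 - 22530) = 53894/(-1186) = 53894*(-1/1186) = -26947/593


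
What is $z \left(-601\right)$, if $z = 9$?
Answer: $-5409$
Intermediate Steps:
$z \left(-601\right) = 9 \left(-601\right) = -5409$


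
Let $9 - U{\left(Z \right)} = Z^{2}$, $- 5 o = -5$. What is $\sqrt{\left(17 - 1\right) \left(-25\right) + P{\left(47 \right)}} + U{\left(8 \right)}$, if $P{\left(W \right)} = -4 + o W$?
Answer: $-55 + i \sqrt{357} \approx -55.0 + 18.894 i$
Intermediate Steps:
$o = 1$ ($o = \left(- \frac{1}{5}\right) \left(-5\right) = 1$)
$P{\left(W \right)} = -4 + W$ ($P{\left(W \right)} = -4 + 1 W = -4 + W$)
$U{\left(Z \right)} = 9 - Z^{2}$
$\sqrt{\left(17 - 1\right) \left(-25\right) + P{\left(47 \right)}} + U{\left(8 \right)} = \sqrt{\left(17 - 1\right) \left(-25\right) + \left(-4 + 47\right)} + \left(9 - 8^{2}\right) = \sqrt{16 \left(-25\right) + 43} + \left(9 - 64\right) = \sqrt{-400 + 43} + \left(9 - 64\right) = \sqrt{-357} - 55 = i \sqrt{357} - 55 = -55 + i \sqrt{357}$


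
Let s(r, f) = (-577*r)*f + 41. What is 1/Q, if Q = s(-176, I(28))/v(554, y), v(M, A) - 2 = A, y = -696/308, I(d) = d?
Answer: -20/218949269 ≈ -9.1345e-8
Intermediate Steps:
s(r, f) = 41 - 577*f*r (s(r, f) = -577*f*r + 41 = 41 - 577*f*r)
y = -174/77 (y = -696*1/308 = -174/77 ≈ -2.2597)
v(M, A) = 2 + A
Q = -218949269/20 (Q = (41 - 577*28*(-176))/(2 - 174/77) = (41 + 2843456)/(-20/77) = 2843497*(-77/20) = -218949269/20 ≈ -1.0947e+7)
1/Q = 1/(-218949269/20) = -20/218949269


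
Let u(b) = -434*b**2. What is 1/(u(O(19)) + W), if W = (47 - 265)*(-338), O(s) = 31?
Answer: -1/343390 ≈ -2.9121e-6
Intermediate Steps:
W = 73684 (W = -218*(-338) = 73684)
1/(u(O(19)) + W) = 1/(-434*31**2 + 73684) = 1/(-434*961 + 73684) = 1/(-417074 + 73684) = 1/(-343390) = -1/343390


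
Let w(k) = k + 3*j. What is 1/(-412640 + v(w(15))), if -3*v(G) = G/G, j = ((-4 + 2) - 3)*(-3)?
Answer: -3/1237921 ≈ -2.4234e-6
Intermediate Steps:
j = 15 (j = (-2 - 3)*(-3) = -5*(-3) = 15)
w(k) = 45 + k (w(k) = k + 3*15 = k + 45 = 45 + k)
v(G) = -⅓ (v(G) = -G/(3*G) = -⅓*1 = -⅓)
1/(-412640 + v(w(15))) = 1/(-412640 - ⅓) = 1/(-1237921/3) = -3/1237921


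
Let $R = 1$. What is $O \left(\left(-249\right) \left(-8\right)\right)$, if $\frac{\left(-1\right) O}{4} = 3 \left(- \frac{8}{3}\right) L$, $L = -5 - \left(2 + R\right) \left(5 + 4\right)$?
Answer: $-2039808$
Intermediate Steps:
$L = -32$ ($L = -5 - \left(2 + 1\right) \left(5 + 4\right) = -5 - 3 \cdot 9 = -5 - 27 = -32$)
$O = -1024$ ($O = - 4 \cdot 3 \left(- \frac{8}{3}\right) \left(-32\right) = - 4 \left(\left(-8\right) \left(-32\right)\right) = \left(-4\right) 256 = -1024$)
$O \left(\left(-249\right) \left(-8\right)\right) = - 1024 \left(\left(-249\right) \left(-8\right)\right) = \left(-1024\right) 1992 = -2039808$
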